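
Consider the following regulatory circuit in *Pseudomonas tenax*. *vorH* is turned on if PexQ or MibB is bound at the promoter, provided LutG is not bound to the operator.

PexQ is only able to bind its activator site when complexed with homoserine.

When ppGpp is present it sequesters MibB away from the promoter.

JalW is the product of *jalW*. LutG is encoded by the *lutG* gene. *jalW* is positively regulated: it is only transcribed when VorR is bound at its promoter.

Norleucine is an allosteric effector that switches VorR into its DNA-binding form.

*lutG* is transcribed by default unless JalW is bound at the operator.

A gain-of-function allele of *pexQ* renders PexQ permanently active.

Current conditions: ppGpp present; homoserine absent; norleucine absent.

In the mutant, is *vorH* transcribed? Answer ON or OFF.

OFF

PexQ is constitutively active in this strain.
ppGpp is present, so MibB is inactive.
Norleucine is absent, so VorR is inactive.
Required activator VorR is absent, so *jalW* is not transcribed.
So JalW is not produced.
With no repressor bound, *lutG* is transcribed.
So LutG is produced and active.
With repressor LutG bound, *vorH* is not transcribed.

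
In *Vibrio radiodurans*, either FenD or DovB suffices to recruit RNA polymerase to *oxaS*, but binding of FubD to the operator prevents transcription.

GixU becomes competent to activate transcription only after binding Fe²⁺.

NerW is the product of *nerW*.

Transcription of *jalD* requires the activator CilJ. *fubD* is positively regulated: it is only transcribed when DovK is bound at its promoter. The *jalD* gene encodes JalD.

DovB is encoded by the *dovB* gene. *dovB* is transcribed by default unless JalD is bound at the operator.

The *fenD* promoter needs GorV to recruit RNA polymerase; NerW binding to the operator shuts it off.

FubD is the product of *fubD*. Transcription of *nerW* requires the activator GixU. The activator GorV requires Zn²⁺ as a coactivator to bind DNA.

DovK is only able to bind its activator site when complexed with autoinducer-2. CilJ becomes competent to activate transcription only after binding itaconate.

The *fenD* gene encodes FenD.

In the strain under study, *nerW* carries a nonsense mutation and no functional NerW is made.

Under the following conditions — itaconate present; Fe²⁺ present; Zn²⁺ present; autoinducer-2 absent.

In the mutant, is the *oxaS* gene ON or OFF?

Autoinducer-2 is absent, so DovK is inactive.
Required activator DovK is absent, so *fubD* is not transcribed.
So FubD is not produced.
NerW is non-functional in this strain, so it has no effect.
Zn²⁺ is present, so GorV is active.
No repressor is bound and GorV is active, so *fenD* is transcribed.
So FenD is produced and active.
Itaconate is present, so CilJ is active.
No repressor is bound and CilJ is active, so *jalD* is transcribed.
So JalD is produced and active.
With repressor JalD bound, *dovB* is not transcribed.
So DovB is not produced.
Activator FenD is present, so *oxaS* is transcribed.

ON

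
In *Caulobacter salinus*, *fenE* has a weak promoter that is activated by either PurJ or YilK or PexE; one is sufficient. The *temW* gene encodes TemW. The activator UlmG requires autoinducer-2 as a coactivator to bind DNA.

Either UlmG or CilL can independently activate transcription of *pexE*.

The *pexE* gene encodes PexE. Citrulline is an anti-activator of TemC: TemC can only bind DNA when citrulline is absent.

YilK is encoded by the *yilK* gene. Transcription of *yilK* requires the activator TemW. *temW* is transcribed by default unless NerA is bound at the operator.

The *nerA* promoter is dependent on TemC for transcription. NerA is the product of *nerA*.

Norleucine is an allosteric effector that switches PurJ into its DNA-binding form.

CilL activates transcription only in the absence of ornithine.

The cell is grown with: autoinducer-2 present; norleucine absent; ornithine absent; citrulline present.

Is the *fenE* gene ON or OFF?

Norleucine is absent, so PurJ is inactive.
Citrulline is present, so TemC is inactive.
Required activator TemC is absent, so *nerA* is not transcribed.
So NerA is not produced.
With no repressor bound, *temW* is transcribed.
So TemW is produced and active.
No repressor is bound and TemW is active, so *yilK* is transcribed.
So YilK is produced and active.
Autoinducer-2 is present, so UlmG is active.
Ornithine is absent, so CilL is active.
Activator UlmG is present, so *pexE* is transcribed.
So PexE is produced and active.
Activator YilK is present, so *fenE* is transcribed.

ON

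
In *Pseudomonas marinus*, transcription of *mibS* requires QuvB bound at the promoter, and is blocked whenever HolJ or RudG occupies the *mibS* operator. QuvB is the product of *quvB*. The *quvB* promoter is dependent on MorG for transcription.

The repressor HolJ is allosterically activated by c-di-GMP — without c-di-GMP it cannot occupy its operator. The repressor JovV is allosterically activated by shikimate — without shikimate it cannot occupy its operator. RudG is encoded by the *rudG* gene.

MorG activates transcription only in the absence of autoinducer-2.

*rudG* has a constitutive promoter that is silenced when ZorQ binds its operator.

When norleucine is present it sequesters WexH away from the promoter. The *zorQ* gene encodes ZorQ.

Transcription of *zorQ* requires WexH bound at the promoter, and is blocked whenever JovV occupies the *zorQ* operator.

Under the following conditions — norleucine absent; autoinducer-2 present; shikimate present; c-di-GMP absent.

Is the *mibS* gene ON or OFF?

Autoinducer-2 is present, so MorG is inactive.
Required activator MorG is absent, so *quvB* is not transcribed.
So QuvB is not produced.
c-di-GMP is absent, so HolJ is inactive.
Norleucine is absent, so WexH is active.
Shikimate is present, so JovV is active.
With repressor JovV bound, *zorQ* is not transcribed.
So ZorQ is not produced.
With no repressor bound, *rudG* is transcribed.
So RudG is produced and active.
With repressor RudG bound, *mibS* is not transcribed.

OFF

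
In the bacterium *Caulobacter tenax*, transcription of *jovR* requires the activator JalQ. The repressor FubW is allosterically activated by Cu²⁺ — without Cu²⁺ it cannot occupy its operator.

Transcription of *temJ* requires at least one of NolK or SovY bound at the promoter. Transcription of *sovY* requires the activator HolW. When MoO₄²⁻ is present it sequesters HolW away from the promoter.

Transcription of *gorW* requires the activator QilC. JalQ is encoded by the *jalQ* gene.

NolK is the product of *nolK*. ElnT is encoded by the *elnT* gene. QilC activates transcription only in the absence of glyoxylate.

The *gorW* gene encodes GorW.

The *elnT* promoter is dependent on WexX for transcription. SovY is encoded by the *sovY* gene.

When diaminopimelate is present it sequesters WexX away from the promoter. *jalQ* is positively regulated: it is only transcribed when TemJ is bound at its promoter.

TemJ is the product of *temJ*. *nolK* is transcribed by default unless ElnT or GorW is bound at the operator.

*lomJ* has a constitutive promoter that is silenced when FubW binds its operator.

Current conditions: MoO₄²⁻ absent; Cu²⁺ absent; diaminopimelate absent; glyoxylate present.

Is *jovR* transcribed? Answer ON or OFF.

Diaminopimelate is absent, so WexX is active.
No repressor is bound and WexX is active, so *elnT* is transcribed.
So ElnT is produced and active.
Glyoxylate is present, so QilC is inactive.
Required activator QilC is absent, so *gorW* is not transcribed.
So GorW is not produced.
With repressor ElnT bound, *nolK* is not transcribed.
So NolK is not produced.
MoO₄²⁻ is absent, so HolW is active.
No repressor is bound and HolW is active, so *sovY* is transcribed.
So SovY is produced and active.
Activator SovY is present, so *temJ* is transcribed.
So TemJ is produced and active.
No repressor is bound and TemJ is active, so *jalQ* is transcribed.
So JalQ is produced and active.
No repressor is bound and JalQ is active, so *jovR* is transcribed.

ON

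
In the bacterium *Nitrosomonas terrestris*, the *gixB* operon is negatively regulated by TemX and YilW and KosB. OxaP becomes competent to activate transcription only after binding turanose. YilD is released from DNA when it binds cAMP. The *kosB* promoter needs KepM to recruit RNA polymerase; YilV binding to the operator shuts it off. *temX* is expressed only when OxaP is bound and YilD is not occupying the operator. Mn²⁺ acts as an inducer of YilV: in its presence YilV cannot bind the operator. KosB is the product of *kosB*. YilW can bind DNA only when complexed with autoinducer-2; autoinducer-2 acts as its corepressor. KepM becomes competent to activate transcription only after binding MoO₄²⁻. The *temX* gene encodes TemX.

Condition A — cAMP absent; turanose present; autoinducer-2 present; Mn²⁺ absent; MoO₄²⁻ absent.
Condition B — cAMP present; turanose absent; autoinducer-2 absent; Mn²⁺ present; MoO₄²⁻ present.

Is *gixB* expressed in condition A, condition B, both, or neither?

Condition A:
cAMP is absent, so YilD is active.
Turanose is present, so OxaP is active.
With repressor YilD bound, *temX* is not transcribed.
So TemX is not produced.
Autoinducer-2 is present, so YilW is active.
Mn²⁺ is absent, so YilV is active.
MoO₄²⁻ is absent, so KepM is inactive.
With repressor YilV bound, *kosB* is not transcribed.
So KosB is not produced.
With repressor YilW bound, *gixB* is not transcribed.
→ *gixB* is OFF in A.
Condition B:
cAMP is present, so YilD is inactive.
Turanose is absent, so OxaP is inactive.
Required activator OxaP is absent, so *temX* is not transcribed.
So TemX is not produced.
Autoinducer-2 is absent, so YilW is inactive.
Mn²⁺ is present, so YilV is inactive.
MoO₄²⁻ is present, so KepM is active.
No repressor is bound and KepM is active, so *kosB* is transcribed.
So KosB is produced and active.
With repressor KosB bound, *gixB* is not transcribed.
→ *gixB* is OFF in B.

neither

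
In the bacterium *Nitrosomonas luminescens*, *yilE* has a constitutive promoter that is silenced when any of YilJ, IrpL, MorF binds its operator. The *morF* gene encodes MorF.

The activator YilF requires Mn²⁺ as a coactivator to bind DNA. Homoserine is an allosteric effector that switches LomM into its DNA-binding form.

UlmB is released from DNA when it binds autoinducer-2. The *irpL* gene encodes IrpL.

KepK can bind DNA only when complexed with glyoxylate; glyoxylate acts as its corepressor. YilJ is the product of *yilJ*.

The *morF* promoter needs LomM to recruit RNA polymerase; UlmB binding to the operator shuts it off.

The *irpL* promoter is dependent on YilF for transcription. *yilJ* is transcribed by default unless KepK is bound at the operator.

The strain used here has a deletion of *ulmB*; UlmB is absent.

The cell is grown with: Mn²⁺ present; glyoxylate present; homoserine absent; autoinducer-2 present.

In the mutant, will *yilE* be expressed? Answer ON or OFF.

Glyoxylate is present, so KepK is active.
With repressor KepK bound, *yilJ* is not transcribed.
So YilJ is not produced.
Mn²⁺ is present, so YilF is active.
No repressor is bound and YilF is active, so *irpL* is transcribed.
So IrpL is produced and active.
Homoserine is absent, so LomM is inactive.
UlmB is non-functional in this strain, so it has no effect.
Required activator LomM is absent, so *morF* is not transcribed.
So MorF is not produced.
With repressor IrpL bound, *yilE* is not transcribed.

OFF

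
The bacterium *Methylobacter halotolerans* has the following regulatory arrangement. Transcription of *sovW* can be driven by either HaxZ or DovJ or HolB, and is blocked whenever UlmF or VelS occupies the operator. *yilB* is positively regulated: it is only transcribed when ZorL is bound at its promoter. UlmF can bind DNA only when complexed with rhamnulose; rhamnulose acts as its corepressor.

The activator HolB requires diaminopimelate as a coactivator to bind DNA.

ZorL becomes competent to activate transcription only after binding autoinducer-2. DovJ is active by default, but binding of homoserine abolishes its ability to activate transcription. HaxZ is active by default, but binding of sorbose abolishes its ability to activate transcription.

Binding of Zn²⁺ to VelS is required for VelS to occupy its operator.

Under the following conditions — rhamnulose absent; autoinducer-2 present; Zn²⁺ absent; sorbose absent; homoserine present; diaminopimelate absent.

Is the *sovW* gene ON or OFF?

ON

Sorbose is absent, so HaxZ is active.
Homoserine is present, so DovJ is inactive.
Rhamnulose is absent, so UlmF is inactive.
Zn²⁺ is absent, so VelS is inactive.
Diaminopimelate is absent, so HolB is inactive.
Activator HaxZ is present, so *sovW* is transcribed.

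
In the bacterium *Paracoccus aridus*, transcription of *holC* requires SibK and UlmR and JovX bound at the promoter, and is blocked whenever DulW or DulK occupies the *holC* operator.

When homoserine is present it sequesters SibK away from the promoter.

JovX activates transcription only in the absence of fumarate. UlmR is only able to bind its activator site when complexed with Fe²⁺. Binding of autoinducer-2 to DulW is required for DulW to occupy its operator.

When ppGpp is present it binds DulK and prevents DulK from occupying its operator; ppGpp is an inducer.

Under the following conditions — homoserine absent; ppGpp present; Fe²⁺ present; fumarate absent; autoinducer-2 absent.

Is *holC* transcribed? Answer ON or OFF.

Homoserine is absent, so SibK is active.
Fe²⁺ is present, so UlmR is active.
Autoinducer-2 is absent, so DulW is inactive.
Fumarate is absent, so JovX is active.
ppGpp is present, so DulK is inactive.
No repressor is bound and SibK and UlmR and JovX are active, so *holC* is transcribed.

ON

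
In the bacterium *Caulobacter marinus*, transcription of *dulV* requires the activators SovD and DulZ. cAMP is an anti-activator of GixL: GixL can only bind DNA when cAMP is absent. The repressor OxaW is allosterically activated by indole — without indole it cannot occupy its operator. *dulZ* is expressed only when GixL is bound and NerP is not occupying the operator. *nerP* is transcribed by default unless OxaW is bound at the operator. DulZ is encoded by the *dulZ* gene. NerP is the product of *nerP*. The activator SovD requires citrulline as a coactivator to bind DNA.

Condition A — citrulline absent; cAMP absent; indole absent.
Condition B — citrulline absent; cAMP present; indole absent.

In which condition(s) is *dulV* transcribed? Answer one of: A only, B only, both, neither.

neither

Condition A:
Citrulline is absent, so SovD is inactive.
cAMP is absent, so GixL is active.
Indole is absent, so OxaW is inactive.
With no repressor bound, *nerP* is transcribed.
So NerP is produced and active.
With repressor NerP bound, *dulZ* is not transcribed.
So DulZ is not produced.
Required activator SovD is absent, so *dulV* is not transcribed.
→ *dulV* is OFF in A.
Condition B:
Citrulline is absent, so SovD is inactive.
cAMP is present, so GixL is inactive.
Indole is absent, so OxaW is inactive.
With no repressor bound, *nerP* is transcribed.
So NerP is produced and active.
With repressor NerP bound, *dulZ* is not transcribed.
So DulZ is not produced.
Required activator SovD is absent, so *dulV* is not transcribed.
→ *dulV* is OFF in B.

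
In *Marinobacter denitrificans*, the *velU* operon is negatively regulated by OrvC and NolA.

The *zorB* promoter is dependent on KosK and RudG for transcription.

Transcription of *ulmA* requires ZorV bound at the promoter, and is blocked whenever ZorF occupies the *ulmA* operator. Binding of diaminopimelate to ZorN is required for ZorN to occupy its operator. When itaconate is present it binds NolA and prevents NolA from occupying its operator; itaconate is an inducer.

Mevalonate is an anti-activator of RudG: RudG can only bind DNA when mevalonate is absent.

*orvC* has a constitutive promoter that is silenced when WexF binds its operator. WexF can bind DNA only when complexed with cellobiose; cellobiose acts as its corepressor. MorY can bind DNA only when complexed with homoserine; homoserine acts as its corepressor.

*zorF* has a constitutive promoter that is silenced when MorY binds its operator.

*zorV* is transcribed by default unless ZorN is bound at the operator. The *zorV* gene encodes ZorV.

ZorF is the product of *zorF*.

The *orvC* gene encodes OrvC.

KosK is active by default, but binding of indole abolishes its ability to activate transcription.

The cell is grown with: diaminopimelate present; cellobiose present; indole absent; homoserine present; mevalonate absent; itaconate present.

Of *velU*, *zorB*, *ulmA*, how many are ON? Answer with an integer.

2

Cellobiose is present, so WexF is active.
With repressor WexF bound, *orvC* is not transcribed.
So OrvC is not produced.
Itaconate is present, so NolA is inactive.
With no repressor bound, *velU* is transcribed.
→ *velU* is ON.
Indole is absent, so KosK is active.
Mevalonate is absent, so RudG is active.
No repressor is bound and KosK and RudG are active, so *zorB* is transcribed.
→ *zorB* is ON.
Homoserine is present, so MorY is active.
With repressor MorY bound, *zorF* is not transcribed.
So ZorF is not produced.
Diaminopimelate is present, so ZorN is active.
With repressor ZorN bound, *zorV* is not transcribed.
So ZorV is not produced.
Required activator ZorV is absent, so *ulmA* is not transcribed.
→ *ulmA* is OFF.
2 of the 3 genes are transcribed.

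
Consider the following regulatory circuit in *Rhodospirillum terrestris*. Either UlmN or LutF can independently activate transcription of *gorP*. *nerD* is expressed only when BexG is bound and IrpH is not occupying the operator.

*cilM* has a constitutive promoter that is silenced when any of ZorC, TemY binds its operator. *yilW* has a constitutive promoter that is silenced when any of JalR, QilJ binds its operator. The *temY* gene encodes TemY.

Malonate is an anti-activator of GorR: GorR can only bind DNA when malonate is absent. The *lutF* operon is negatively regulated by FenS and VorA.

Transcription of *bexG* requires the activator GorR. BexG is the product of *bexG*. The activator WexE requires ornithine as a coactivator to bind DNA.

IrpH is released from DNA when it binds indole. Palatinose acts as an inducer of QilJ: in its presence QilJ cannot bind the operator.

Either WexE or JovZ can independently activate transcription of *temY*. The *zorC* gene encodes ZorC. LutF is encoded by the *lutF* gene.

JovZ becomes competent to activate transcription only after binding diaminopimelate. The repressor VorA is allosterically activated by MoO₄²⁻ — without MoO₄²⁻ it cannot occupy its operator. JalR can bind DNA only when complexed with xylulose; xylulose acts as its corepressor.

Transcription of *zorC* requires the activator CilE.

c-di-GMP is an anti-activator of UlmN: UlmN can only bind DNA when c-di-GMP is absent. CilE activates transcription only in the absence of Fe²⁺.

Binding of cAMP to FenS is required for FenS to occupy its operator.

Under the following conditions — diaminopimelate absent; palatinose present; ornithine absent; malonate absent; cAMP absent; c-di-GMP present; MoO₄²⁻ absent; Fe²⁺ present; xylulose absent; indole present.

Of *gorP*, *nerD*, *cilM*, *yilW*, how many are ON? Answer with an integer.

4

c-di-GMP is present, so UlmN is inactive.
cAMP is absent, so FenS is inactive.
MoO₄²⁻ is absent, so VorA is inactive.
With no repressor bound, *lutF* is transcribed.
So LutF is produced and active.
Activator LutF is present, so *gorP* is transcribed.
→ *gorP* is ON.
Malonate is absent, so GorR is active.
No repressor is bound and GorR is active, so *bexG* is transcribed.
So BexG is produced and active.
Indole is present, so IrpH is inactive.
No repressor is bound and BexG is active, so *nerD* is transcribed.
→ *nerD* is ON.
Fe²⁺ is present, so CilE is inactive.
Required activator CilE is absent, so *zorC* is not transcribed.
So ZorC is not produced.
Ornithine is absent, so WexE is inactive.
Diaminopimelate is absent, so JovZ is inactive.
No activator is available at the *temY* promoter, so *temY* is not transcribed.
So TemY is not produced.
With no repressor bound, *cilM* is transcribed.
→ *cilM* is ON.
Xylulose is absent, so JalR is inactive.
Palatinose is present, so QilJ is inactive.
With no repressor bound, *yilW* is transcribed.
→ *yilW* is ON.
4 of the 4 genes are transcribed.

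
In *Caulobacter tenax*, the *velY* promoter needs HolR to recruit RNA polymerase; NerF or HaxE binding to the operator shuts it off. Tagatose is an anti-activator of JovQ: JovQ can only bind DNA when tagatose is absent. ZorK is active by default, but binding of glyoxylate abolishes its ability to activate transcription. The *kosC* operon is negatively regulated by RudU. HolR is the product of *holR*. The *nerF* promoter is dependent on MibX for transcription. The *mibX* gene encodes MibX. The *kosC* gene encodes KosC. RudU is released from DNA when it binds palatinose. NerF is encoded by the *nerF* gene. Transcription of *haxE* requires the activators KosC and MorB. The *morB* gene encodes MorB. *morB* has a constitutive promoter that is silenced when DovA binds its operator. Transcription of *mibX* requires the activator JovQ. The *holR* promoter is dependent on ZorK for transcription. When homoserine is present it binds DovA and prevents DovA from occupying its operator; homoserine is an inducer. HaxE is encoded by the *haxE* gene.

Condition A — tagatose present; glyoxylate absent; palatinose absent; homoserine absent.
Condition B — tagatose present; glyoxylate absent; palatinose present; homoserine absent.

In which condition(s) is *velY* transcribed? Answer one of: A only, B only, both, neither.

Condition A:
Tagatose is present, so JovQ is inactive.
Required activator JovQ is absent, so *mibX* is not transcribed.
So MibX is not produced.
Required activator MibX is absent, so *nerF* is not transcribed.
So NerF is not produced.
Glyoxylate is absent, so ZorK is active.
No repressor is bound and ZorK is active, so *holR* is transcribed.
So HolR is produced and active.
Palatinose is absent, so RudU is active.
With repressor RudU bound, *kosC* is not transcribed.
So KosC is not produced.
Homoserine is absent, so DovA is active.
With repressor DovA bound, *morB* is not transcribed.
So MorB is not produced.
Required activator KosC is absent, so *haxE* is not transcribed.
So HaxE is not produced.
No repressor is bound and HolR is active, so *velY* is transcribed.
→ *velY* is ON in A.
Condition B:
Tagatose is present, so JovQ is inactive.
Required activator JovQ is absent, so *mibX* is not transcribed.
So MibX is not produced.
Required activator MibX is absent, so *nerF* is not transcribed.
So NerF is not produced.
Glyoxylate is absent, so ZorK is active.
No repressor is bound and ZorK is active, so *holR* is transcribed.
So HolR is produced and active.
Palatinose is present, so RudU is inactive.
With no repressor bound, *kosC* is transcribed.
So KosC is produced and active.
Homoserine is absent, so DovA is active.
With repressor DovA bound, *morB* is not transcribed.
So MorB is not produced.
Required activator MorB is absent, so *haxE* is not transcribed.
So HaxE is not produced.
No repressor is bound and HolR is active, so *velY* is transcribed.
→ *velY* is ON in B.

both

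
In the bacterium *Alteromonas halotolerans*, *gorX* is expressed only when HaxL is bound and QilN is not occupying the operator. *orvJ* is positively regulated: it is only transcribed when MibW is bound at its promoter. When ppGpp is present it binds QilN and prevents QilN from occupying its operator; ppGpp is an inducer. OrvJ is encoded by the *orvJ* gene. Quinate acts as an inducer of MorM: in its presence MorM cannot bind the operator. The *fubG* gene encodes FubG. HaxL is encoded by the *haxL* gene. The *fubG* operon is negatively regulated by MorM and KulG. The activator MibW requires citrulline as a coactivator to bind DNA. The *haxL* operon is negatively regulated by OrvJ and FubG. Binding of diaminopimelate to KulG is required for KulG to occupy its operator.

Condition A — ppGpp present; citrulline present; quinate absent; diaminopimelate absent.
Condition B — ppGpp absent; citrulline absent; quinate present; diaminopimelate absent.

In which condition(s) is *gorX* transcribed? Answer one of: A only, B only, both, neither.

Condition A:
ppGpp is present, so QilN is inactive.
Citrulline is present, so MibW is active.
No repressor is bound and MibW is active, so *orvJ* is transcribed.
So OrvJ is produced and active.
Quinate is absent, so MorM is active.
Diaminopimelate is absent, so KulG is inactive.
With repressor MorM bound, *fubG* is not transcribed.
So FubG is not produced.
With repressor OrvJ bound, *haxL* is not transcribed.
So HaxL is not produced.
Required activator HaxL is absent, so *gorX* is not transcribed.
→ *gorX* is OFF in A.
Condition B:
ppGpp is absent, so QilN is active.
Citrulline is absent, so MibW is inactive.
Required activator MibW is absent, so *orvJ* is not transcribed.
So OrvJ is not produced.
Quinate is present, so MorM is inactive.
Diaminopimelate is absent, so KulG is inactive.
With no repressor bound, *fubG* is transcribed.
So FubG is produced and active.
With repressor FubG bound, *haxL* is not transcribed.
So HaxL is not produced.
With repressor QilN bound, *gorX* is not transcribed.
→ *gorX* is OFF in B.

neither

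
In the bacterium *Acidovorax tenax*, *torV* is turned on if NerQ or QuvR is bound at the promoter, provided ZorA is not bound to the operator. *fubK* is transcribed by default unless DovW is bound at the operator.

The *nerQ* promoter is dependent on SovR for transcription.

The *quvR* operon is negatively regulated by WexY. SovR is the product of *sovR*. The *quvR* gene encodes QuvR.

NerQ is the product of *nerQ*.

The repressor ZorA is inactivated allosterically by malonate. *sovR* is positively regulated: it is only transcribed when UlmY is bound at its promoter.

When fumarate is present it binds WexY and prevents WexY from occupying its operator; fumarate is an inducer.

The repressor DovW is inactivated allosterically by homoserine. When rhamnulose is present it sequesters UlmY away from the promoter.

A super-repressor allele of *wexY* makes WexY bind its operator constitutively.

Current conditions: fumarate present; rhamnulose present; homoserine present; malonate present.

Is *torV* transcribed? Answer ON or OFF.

Malonate is present, so ZorA is inactive.
Rhamnulose is present, so UlmY is inactive.
Required activator UlmY is absent, so *sovR* is not transcribed.
So SovR is not produced.
Required activator SovR is absent, so *nerQ* is not transcribed.
So NerQ is not produced.
WexY is constitutively active in this strain.
With repressor WexY bound, *quvR* is not transcribed.
So QuvR is not produced.
No activator is available at the *torV* promoter, so *torV* is not transcribed.

OFF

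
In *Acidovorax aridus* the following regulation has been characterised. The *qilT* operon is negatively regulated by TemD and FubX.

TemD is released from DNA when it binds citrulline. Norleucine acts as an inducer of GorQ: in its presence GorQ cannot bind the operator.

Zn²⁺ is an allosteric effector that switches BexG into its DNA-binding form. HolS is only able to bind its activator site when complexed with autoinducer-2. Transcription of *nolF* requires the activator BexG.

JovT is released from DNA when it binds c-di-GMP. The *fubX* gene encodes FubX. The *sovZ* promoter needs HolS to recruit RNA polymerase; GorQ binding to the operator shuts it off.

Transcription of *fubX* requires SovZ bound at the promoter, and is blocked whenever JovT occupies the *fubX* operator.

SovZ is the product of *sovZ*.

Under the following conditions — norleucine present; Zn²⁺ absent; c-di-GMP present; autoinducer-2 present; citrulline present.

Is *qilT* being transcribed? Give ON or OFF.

OFF

Citrulline is present, so TemD is inactive.
Autoinducer-2 is present, so HolS is active.
Norleucine is present, so GorQ is inactive.
No repressor is bound and HolS is active, so *sovZ* is transcribed.
So SovZ is produced and active.
c-di-GMP is present, so JovT is inactive.
No repressor is bound and SovZ is active, so *fubX* is transcribed.
So FubX is produced and active.
With repressor FubX bound, *qilT* is not transcribed.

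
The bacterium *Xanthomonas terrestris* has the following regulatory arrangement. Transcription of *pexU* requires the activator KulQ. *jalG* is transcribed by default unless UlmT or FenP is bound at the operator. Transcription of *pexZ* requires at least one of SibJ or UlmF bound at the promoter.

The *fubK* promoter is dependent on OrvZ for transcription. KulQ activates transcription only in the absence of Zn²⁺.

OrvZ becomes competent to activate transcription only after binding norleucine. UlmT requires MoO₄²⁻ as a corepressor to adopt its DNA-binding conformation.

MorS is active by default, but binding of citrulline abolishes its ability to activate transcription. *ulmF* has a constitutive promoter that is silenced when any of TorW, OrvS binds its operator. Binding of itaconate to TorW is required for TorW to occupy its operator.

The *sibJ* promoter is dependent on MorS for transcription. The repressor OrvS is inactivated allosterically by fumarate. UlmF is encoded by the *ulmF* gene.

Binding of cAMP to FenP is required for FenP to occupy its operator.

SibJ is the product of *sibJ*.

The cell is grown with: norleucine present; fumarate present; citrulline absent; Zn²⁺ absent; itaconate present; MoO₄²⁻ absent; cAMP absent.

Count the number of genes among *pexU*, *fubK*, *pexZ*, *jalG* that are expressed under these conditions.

Zn²⁺ is absent, so KulQ is active.
No repressor is bound and KulQ is active, so *pexU* is transcribed.
→ *pexU* is ON.
Norleucine is present, so OrvZ is active.
No repressor is bound and OrvZ is active, so *fubK* is transcribed.
→ *fubK* is ON.
Citrulline is absent, so MorS is active.
No repressor is bound and MorS is active, so *sibJ* is transcribed.
So SibJ is produced and active.
Itaconate is present, so TorW is active.
Fumarate is present, so OrvS is inactive.
With repressor TorW bound, *ulmF* is not transcribed.
So UlmF is not produced.
Activator SibJ is present, so *pexZ* is transcribed.
→ *pexZ* is ON.
MoO₄²⁻ is absent, so UlmT is inactive.
cAMP is absent, so FenP is inactive.
With no repressor bound, *jalG* is transcribed.
→ *jalG* is ON.
4 of the 4 genes are transcribed.

4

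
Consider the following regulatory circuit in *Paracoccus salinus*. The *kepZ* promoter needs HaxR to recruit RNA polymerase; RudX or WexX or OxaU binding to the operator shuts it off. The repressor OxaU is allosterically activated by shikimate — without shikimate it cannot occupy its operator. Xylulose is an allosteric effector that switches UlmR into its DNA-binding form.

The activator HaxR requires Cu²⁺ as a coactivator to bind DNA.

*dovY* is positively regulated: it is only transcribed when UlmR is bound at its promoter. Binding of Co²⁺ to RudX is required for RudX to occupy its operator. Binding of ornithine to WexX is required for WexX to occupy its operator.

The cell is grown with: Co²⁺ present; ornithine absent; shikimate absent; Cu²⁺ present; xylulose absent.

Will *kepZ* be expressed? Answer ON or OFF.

OFF

Co²⁺ is present, so RudX is active.
Ornithine is absent, so WexX is inactive.
Shikimate is absent, so OxaU is inactive.
Cu²⁺ is present, so HaxR is active.
With repressor RudX bound, *kepZ* is not transcribed.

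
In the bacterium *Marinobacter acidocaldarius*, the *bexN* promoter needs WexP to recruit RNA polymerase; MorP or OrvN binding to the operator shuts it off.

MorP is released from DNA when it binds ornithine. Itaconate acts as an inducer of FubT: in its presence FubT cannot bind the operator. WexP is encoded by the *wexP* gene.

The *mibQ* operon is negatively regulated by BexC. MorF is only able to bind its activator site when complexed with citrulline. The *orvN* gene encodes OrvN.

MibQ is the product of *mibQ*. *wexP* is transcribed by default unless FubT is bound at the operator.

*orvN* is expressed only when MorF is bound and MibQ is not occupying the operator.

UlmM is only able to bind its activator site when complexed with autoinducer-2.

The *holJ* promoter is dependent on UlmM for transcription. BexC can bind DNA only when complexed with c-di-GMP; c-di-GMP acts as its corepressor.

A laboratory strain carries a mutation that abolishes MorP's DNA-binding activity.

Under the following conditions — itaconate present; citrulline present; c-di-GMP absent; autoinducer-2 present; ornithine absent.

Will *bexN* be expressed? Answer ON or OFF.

MorP is non-functional in this strain, so it has no effect.
Itaconate is present, so FubT is inactive.
With no repressor bound, *wexP* is transcribed.
So WexP is produced and active.
Citrulline is present, so MorF is active.
c-di-GMP is absent, so BexC is inactive.
With no repressor bound, *mibQ* is transcribed.
So MibQ is produced and active.
With repressor MibQ bound, *orvN* is not transcribed.
So OrvN is not produced.
No repressor is bound and WexP is active, so *bexN* is transcribed.

ON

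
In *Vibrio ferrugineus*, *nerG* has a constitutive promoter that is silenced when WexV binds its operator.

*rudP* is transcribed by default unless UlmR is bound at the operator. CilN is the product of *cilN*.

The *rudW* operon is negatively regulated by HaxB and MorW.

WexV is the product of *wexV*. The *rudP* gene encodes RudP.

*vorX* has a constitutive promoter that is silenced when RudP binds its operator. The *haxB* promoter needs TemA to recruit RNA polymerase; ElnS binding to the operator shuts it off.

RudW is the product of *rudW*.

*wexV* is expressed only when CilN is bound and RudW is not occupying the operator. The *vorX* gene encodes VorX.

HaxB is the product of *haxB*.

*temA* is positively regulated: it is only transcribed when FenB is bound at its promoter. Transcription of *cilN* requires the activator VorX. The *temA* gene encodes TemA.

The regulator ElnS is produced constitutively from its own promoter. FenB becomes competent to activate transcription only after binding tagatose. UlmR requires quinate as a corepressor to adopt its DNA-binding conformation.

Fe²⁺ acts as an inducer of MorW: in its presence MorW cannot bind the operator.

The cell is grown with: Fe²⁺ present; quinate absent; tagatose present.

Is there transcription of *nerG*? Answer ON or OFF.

Tagatose is present, so FenB is active.
No repressor is bound and FenB is active, so *temA* is transcribed.
So TemA is produced and active.
ElnS is produced constitutively and is active.
With repressor ElnS bound, *haxB* is not transcribed.
So HaxB is not produced.
Fe²⁺ is present, so MorW is inactive.
With no repressor bound, *rudW* is transcribed.
So RudW is produced and active.
Quinate is absent, so UlmR is inactive.
With no repressor bound, *rudP* is transcribed.
So RudP is produced and active.
With repressor RudP bound, *vorX* is not transcribed.
So VorX is not produced.
Required activator VorX is absent, so *cilN* is not transcribed.
So CilN is not produced.
With repressor RudW bound, *wexV* is not transcribed.
So WexV is not produced.
With no repressor bound, *nerG* is transcribed.

ON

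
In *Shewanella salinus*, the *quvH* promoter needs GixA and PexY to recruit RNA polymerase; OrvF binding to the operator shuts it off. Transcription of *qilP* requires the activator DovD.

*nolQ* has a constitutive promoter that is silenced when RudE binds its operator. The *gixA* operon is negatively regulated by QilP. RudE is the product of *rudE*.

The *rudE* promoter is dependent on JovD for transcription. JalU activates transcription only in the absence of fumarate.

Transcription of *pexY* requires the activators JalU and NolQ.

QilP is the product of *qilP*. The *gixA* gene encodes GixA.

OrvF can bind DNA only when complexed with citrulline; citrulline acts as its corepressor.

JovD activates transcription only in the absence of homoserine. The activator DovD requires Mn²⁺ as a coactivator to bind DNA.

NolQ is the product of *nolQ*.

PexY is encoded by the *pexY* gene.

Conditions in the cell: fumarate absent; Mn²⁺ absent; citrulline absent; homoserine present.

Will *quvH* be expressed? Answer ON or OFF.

ON

Citrulline is absent, so OrvF is inactive.
Mn²⁺ is absent, so DovD is inactive.
Required activator DovD is absent, so *qilP* is not transcribed.
So QilP is not produced.
With no repressor bound, *gixA* is transcribed.
So GixA is produced and active.
Fumarate is absent, so JalU is active.
Homoserine is present, so JovD is inactive.
Required activator JovD is absent, so *rudE* is not transcribed.
So RudE is not produced.
With no repressor bound, *nolQ* is transcribed.
So NolQ is produced and active.
No repressor is bound and JalU and NolQ are active, so *pexY* is transcribed.
So PexY is produced and active.
No repressor is bound and GixA and PexY are active, so *quvH* is transcribed.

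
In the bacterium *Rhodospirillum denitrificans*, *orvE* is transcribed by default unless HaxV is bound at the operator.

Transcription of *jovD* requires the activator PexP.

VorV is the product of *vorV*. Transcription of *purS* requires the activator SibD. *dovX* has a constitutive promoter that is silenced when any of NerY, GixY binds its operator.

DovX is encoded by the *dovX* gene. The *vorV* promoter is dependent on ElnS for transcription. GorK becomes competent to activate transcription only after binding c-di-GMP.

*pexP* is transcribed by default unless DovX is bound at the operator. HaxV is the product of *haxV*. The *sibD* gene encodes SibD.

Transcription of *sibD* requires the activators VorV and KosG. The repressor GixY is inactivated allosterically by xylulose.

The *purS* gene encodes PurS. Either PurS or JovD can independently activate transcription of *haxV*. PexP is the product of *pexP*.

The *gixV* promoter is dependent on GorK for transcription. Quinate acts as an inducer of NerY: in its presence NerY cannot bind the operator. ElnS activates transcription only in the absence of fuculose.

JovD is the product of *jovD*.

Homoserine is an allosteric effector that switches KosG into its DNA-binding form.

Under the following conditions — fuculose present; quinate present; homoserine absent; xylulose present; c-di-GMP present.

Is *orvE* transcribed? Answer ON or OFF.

ON

Fuculose is present, so ElnS is inactive.
Required activator ElnS is absent, so *vorV* is not transcribed.
So VorV is not produced.
Homoserine is absent, so KosG is inactive.
Required activator VorV is absent, so *sibD* is not transcribed.
So SibD is not produced.
Required activator SibD is absent, so *purS* is not transcribed.
So PurS is not produced.
Quinate is present, so NerY is inactive.
Xylulose is present, so GixY is inactive.
With no repressor bound, *dovX* is transcribed.
So DovX is produced and active.
With repressor DovX bound, *pexP* is not transcribed.
So PexP is not produced.
Required activator PexP is absent, so *jovD* is not transcribed.
So JovD is not produced.
No activator is available at the *haxV* promoter, so *haxV* is not transcribed.
So HaxV is not produced.
With no repressor bound, *orvE* is transcribed.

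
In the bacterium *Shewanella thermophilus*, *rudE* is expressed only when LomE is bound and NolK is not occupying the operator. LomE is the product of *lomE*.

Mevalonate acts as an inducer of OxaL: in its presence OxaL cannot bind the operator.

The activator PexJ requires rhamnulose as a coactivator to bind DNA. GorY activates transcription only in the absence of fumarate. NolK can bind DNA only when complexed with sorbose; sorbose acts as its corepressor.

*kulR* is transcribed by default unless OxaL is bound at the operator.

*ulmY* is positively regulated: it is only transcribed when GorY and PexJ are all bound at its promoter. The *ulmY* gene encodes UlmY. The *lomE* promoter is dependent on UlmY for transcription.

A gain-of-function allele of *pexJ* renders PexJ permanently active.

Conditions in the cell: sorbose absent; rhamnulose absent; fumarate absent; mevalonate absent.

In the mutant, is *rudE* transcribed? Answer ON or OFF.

Sorbose is absent, so NolK is inactive.
Fumarate is absent, so GorY is active.
PexJ is constitutively active in this strain.
No repressor is bound and GorY and PexJ are active, so *ulmY* is transcribed.
So UlmY is produced and active.
No repressor is bound and UlmY is active, so *lomE* is transcribed.
So LomE is produced and active.
No repressor is bound and LomE is active, so *rudE* is transcribed.

ON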